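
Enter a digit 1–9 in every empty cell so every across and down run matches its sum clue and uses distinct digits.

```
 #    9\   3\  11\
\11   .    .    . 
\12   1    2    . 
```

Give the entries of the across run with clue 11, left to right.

3 in 2 cells must be {1,2}.
R1C1 = 9 − 1 = 8 completes the 9 down.
R1C2 = 3 − 2 = 1 completes the 3 down.
R1C3 = 11 − 9 = 2 completes the 11 across.
R2C3 = 12 − 3 = 9 completes the 12 across.

8, 1, 2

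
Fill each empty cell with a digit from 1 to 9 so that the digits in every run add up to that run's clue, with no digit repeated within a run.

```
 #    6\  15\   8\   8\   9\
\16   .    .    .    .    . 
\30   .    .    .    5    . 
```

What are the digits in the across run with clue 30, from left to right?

2 9 6 5 8

16 in 5 cells must be {1,2,3,4,6}.
R1C2 = 6: only digit in both the 16-across and 15-down candidate sets.
R1C4 = 8 − 5 = 3 completes the 8 down.
R2C2 = 15 − 6 = 9 completes the 15 down.
Nothing is forced directly, so branch on R2C1, whose candidates are 1 or 2. If R2C1 = 1: then R1C1 would have to be in {1,2,4} for the 16 across but in {5} for the 6 down — contradiction. So R2C1 = 2.
R1C1 = 6 − 2 = 4 completes the 6 down.
R2C3 = 6: the only remaining digit allowed by both the 30 across and the 8 down.
R2C5 = 30 − 22 = 8 completes the 30 across.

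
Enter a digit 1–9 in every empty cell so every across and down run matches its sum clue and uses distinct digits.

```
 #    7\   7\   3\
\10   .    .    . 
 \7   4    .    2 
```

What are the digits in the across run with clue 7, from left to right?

4 1 2

7 in 3 cells must be {1,2,4}; 3 in 2 cells must be {1,2}.
R1C1 = 7 − 4 = 3 completes the 7 down.
R1C3 = 3 − 2 = 1 completes the 3 down.
R2C2 = 7 − 6 = 1 completes the 7 across.
R1C2 = 10 − 4 = 6 completes the 10 across.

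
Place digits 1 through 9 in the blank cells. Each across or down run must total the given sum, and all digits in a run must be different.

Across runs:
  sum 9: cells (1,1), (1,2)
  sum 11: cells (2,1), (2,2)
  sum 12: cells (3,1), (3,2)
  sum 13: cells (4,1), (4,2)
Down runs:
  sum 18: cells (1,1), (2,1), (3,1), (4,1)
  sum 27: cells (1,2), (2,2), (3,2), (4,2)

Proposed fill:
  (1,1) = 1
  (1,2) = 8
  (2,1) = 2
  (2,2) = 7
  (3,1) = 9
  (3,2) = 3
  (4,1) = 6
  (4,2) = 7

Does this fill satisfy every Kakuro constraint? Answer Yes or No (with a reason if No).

No — the across run (2,1)–(2,2) sums to 9, not 11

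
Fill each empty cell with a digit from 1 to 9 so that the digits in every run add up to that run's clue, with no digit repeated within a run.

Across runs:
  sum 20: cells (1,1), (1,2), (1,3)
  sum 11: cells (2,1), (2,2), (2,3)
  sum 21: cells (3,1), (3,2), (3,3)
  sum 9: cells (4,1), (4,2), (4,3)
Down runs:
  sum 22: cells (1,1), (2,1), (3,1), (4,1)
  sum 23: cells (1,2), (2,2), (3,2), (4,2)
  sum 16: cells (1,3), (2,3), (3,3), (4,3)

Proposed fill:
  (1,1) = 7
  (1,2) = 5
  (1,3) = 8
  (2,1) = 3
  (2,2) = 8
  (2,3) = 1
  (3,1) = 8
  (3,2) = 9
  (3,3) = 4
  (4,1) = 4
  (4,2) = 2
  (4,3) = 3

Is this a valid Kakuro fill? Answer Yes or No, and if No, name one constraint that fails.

No — the down run (1,2)–(4,2) sums to 24, not 23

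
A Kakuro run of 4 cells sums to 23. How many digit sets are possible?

4 distinct digits from 1–9 sum between 10 and 30.

9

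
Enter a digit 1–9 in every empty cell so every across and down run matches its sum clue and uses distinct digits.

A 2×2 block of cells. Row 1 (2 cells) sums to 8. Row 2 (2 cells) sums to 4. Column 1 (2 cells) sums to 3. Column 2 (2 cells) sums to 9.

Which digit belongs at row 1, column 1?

4 in 2 cells must be {1,3}; 3 in 2 cells must be {1,2}.
The 4 across and the 3 down share only 1, so (2,1) = 1.
(2,2) = 4 − 1 = 3 completes the 4 across.
(1,1) = 3 − 1 = 2 completes the 3 down.
(1,2) = 8 − 2 = 6 completes the 8 across.

2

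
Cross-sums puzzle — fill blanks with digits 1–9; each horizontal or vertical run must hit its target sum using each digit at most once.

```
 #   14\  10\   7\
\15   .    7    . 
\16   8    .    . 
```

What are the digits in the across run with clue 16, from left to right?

R1C1 = 14 − 8 = 6 completes the 14 down.
R1C3 = 15 − 13 = 2 completes the 15 across.
R2C2 = 10 − 7 = 3 completes the 10 down.
R2C3 = 16 − 11 = 5 completes the 16 across.

8 3 5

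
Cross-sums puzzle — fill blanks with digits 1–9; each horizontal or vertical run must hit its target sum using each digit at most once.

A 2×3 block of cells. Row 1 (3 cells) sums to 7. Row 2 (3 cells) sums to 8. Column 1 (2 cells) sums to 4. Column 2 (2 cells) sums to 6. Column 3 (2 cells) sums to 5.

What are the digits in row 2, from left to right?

3, 4, 1

7 in 3 cells must be {1,2,4}; 4 in 2 cells must be {1,3}.
The 7 across and the 4 down share only 1, so (1,1) = 1.
(2,1) = 4 − 1 = 3 completes the 4 down.
Nothing is forced directly, so branch on (2,2), whose candidates are 1 or 4. If (2,2) = 1: then (1,2) would have to be in {2,4} for the 7 across but in {5} for the 6 down — contradiction. So (2,2) = 4.
(1,2) = 6 − 4 = 2 completes the 6 down.
(1,3) = 7 − 3 = 4 completes the 7 across.
(2,3) = 8 − 7 = 1 completes the 8 across.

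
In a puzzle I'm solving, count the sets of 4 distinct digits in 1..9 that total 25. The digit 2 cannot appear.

5

4 distinct digits from 1–9 sum between 10 and 30.
Dropping sets that contain 2.
Enumerating: {1,7,8,9}, {3,5,8,9}, {3,6,7,9}, {4,5,7,9}, {4,6,7,8}.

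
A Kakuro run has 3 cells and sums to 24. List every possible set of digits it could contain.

3 distinct digits from 1–9 sum between 6 and 24.
Only one set works: {7,8,9}.

{7,8,9}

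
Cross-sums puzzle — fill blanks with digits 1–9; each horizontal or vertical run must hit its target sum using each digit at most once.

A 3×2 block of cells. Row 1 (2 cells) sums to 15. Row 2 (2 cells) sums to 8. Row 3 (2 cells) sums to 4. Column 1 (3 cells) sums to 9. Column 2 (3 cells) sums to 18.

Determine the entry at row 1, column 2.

9

4 in 2 cells must be {1,3}.
The 15 across and the 9 down share only 6, so (1,1) = 6.
(1,2) = 15 − 6 = 9 completes the 15 across.
Given what's placed, (3,1) must be 1 to fit the 4 across and 9 down.
(3,2) = 4 − 1 = 3 completes the 4 across.
(2,1) = 9 − 7 = 2 completes the 9 down.
(2,2) = 8 − 2 = 6 completes the 8 across.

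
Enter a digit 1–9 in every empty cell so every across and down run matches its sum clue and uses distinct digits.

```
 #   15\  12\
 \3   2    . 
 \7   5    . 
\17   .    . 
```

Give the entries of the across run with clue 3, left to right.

3 in 2 cells must be {1,2}; 17 in 2 cells must be {8,9}.
R1C2 = 3 − 2 = 1 completes the 3 across.
R2C2 = 7 − 5 = 2 completes the 7 across.
R3C1 = 15 − 7 = 8 completes the 15 down.
R3C2 = 17 − 8 = 9 completes the 17 across.

2 1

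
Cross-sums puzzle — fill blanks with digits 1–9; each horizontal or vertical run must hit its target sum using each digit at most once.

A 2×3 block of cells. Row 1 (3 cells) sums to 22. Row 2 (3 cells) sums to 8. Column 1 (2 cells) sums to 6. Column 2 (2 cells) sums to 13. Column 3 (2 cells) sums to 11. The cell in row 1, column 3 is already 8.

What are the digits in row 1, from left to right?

Given what's placed, (1,1) must be 5 to fit the 22 across and 6 down.
(1,2) = 22 − 13 = 9 completes the 22 across.
(2,1) = 6 − 5 = 1 completes the 6 down.
(2,2) = 13 − 9 = 4 completes the 13 down.
(2,3) = 8 − 5 = 3 completes the 8 across.

5, 9, 8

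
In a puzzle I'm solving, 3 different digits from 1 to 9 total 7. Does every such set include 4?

Yes

The only way to make 7 from 3 distinct digits is {1,2,4}, which contains 4.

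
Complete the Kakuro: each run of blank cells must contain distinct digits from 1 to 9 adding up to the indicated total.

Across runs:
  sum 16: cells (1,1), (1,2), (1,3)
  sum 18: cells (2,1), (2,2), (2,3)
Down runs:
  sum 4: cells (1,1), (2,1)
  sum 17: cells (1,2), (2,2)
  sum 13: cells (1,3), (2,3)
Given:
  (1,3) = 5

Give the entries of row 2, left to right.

1 9 8

4 in 2 cells must be {1,3}; 17 in 2 cells must be {8,9}.
Given what's placed, (1,1) must be 3 to fit the 16 across and 4 down.
(1,2) = 16 − 8 = 8 completes the 16 across.
(2,1) = 4 − 3 = 1 completes the 4 down.
(2,2) = 17 − 8 = 9 completes the 17 down.
(2,3) = 18 − 10 = 8 completes the 18 across.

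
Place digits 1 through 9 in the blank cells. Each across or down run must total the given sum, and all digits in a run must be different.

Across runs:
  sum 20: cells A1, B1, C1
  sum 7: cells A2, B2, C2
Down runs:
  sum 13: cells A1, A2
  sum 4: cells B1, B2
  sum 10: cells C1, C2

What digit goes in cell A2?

7 in 3 cells must be {1,2,4}; 4 in 2 cells must be {1,3}.
The 20 across and the 4 down share only 3, so B1 = 3.
The 7 across and the 13 down share only 4, so A2 = 4.
B2 = 4 − 3 = 1 completes the 4 down.
C2 = 7 − 5 = 2 completes the 7 across.
A1 = 13 − 4 = 9 completes the 13 down.
C1 = 20 − 12 = 8 completes the 20 across.

4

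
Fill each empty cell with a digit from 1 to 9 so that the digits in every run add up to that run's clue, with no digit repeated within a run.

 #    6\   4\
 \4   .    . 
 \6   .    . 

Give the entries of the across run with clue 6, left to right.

5 1

4 in 2 cells must be {1,3}.
The 4 across and the 6 down share only 1, so R1C1 = 1.
R1C2 = 4 − 1 = 3 completes the 4 across.
R2C1 = 6 − 1 = 5 completes the 6 down.
R2C2 = 6 − 5 = 1 completes the 6 across.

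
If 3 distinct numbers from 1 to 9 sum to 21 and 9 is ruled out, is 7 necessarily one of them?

Yes

The only way to make 21 from 3 distinct digits under that restriction is {6,7,8}, which contains 7.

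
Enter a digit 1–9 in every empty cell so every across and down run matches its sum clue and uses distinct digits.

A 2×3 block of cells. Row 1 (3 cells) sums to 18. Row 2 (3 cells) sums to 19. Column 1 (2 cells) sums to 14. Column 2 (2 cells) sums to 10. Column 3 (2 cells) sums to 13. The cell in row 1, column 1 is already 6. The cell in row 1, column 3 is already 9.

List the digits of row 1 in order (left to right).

(1,2) = 18 − 15 = 3 completes the 18 across.
(2,1) = 14 − 6 = 8 completes the 14 down.
(2,2) = 10 − 3 = 7 completes the 10 down.
(2,3) = 19 − 15 = 4 completes the 19 across.

6 3 9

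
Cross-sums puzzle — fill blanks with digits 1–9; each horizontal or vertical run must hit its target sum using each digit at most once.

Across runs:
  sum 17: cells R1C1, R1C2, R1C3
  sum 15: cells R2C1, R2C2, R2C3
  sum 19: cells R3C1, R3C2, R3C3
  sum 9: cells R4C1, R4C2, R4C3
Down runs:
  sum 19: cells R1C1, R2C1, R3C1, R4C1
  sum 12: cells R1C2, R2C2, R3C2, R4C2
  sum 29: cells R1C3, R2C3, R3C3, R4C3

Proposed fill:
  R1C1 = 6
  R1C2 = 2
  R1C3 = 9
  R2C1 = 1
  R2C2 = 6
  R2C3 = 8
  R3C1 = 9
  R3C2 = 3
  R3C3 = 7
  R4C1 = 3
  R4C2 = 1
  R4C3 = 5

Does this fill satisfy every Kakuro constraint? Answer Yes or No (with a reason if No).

Yes

Across: 6+2+9=17; 1+6+8=15; 9+3+7=19; 3+1+5=9. Down: 6+1+9+3=19; 2+6+3+1=12; 9+8+7+5=29. No digit repeats within any run.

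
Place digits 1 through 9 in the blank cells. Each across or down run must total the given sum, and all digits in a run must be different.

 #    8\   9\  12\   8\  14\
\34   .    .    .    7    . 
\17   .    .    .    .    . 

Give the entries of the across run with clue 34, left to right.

6 4 9 7 8

34 in 5 cells must be {4,6,7,8,9}.
R1C1 = 6: the only remaining digit allowed by both the 34 across and the 8 down.
R2C1 = 8 − 6 = 2 completes the 8 down.
R2C4 = 8 − 7 = 1 completes the 8 down.
Nothing is forced directly, so branch on R1C2, whose candidates are 4 or 8. If R1C2 = 8: that forces R1C5 = 9, after which R2C2 would have to be in {3,4,5,6,7} for the 17 across but in {1} for the 9 down — contradiction. So R1C2 = 4.
R2C2 = 9 − 4 = 5 completes the 9 down.
R2C3 = 3: the only remaining digit allowed by both the 17 across and the 12 down.
R2C5 = 17 − 11 = 6 completes the 17 across.
R1C3 = 12 − 3 = 9 completes the 12 down.
R1C5 = 34 − 26 = 8 completes the 34 across.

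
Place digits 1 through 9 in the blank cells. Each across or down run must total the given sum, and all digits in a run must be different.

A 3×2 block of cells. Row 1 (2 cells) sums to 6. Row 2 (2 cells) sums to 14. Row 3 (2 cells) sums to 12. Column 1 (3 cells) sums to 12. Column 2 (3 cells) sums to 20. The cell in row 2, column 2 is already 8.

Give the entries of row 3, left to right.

(1,2) = 5: the only remaining digit allowed by both the 6 across and the 20 down.
(2,1) = 14 − 8 = 6 completes the 14 across.
(3,2) = 20 − 13 = 7 completes the 20 down.
(1,1) = 6 − 5 = 1 completes the 6 across.
(3,1) = 12 − 7 = 5 completes the 12 across.

5 7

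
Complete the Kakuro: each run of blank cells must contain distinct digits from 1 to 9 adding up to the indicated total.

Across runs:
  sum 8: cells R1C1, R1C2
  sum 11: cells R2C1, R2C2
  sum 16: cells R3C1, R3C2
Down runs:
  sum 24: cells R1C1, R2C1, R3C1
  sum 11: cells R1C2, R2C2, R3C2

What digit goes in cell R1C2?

1

16 in 2 cells must be {7,9}; 24 in 3 cells must be {7,8,9}.
The 8 across and the 24 down share only 7, so R1C1 = 7.
R1C2 = 8 − 7 = 1 completes the 8 across.
Given what's placed, R3C1 must be 9 to fit the 16 across and 24 down.
R3C2 = 16 − 9 = 7 completes the 16 across.
R2C1 = 24 − 16 = 8 completes the 24 down.
R2C2 = 11 − 8 = 3 completes the 11 across.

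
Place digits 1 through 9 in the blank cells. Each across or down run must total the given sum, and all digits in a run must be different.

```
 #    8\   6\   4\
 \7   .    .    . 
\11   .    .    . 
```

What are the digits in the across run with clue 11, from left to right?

7 in 3 cells must be {1,2,4}; 4 in 2 cells must be {1,3}.
The 7 across and the 4 down share only 1, so R1C3 = 1.
R2C3 = 4 − 1 = 3 completes the 4 down.
Given what's placed, R1C1 must be 2 to fit the 7 across and 8 down.
R1C2 = 7 − 3 = 4 completes the 7 across.
R2C1 = 8 − 2 = 6 completes the 8 down.
R2C2 = 11 − 9 = 2 completes the 11 across.

6 2 3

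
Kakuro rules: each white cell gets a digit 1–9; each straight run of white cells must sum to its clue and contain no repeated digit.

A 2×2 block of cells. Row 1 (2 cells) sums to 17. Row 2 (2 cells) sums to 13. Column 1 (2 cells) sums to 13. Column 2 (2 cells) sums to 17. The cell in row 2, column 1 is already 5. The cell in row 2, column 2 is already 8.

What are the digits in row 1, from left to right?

8, 9

17 in 2 cells must be {8,9}.
(1,1) = 13 − 5 = 8 completes the 13 down.
(1,2) = 17 − 8 = 9 completes the 17 across.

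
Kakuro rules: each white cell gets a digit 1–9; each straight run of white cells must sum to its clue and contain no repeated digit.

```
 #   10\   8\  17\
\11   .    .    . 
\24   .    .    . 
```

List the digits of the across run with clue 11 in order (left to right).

24 in 3 cells must be {7,8,9}; 17 in 2 cells must be {8,9}.
The 11 across and the 17 down share only 8, so R1C3 = 8.
The 24 across and the 8 down share only 7, so R2C2 = 7.
R2C3 = 17 − 8 = 9 completes the 17 down.
R1C2 = 8 − 7 = 1 completes the 8 down.
R2C1 = 24 − 16 = 8 completes the 24 across.
R1C1 = 11 − 9 = 2 completes the 11 across.

2 1 8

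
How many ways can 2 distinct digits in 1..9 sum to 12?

2 distinct digits from 1–9 sum between 3 and 17.
Enumerating: {3,9}, {4,8}, {5,7}.

3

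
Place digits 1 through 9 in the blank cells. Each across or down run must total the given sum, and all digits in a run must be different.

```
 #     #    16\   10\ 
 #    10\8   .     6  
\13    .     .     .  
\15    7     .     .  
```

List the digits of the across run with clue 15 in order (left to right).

7 5 3

R1C2 = 8 − 6 = 2 completes the 8 across.
R2C1 = 10 − 7 = 3 completes the 10 down.
R2C3 = 1: the only remaining digit allowed by both the 13 across and the 10 down.
R3C3 = 10 − 7 = 3 completes the 10 down.
R2C2 = 13 − 4 = 9 completes the 13 across.
R3C2 = 15 − 10 = 5 completes the 15 across.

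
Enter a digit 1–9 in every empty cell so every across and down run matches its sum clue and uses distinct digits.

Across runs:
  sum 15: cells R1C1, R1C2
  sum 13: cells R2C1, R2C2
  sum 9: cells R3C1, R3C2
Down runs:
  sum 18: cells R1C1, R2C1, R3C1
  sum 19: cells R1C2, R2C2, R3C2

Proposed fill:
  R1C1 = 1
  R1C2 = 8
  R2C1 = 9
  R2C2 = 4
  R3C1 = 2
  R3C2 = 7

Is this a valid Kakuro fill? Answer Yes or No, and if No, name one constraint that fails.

No — the across run R1C1–R1C2 sums to 9, not 15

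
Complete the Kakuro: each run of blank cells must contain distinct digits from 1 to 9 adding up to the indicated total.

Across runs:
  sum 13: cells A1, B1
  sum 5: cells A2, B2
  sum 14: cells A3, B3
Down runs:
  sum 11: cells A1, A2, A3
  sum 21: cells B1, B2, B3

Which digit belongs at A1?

4

The 5 across and the 21 down share only 4, so B2 = 4.
A2 = 5 − 4 = 1 completes the 5 across.
Nothing is forced directly, so branch on B1, whose candidates are 8 or 9. If B1 = 8: then A1 would have to be in {5} for the 13 across but in {2,3,4,6,7,8} for the 11 down — contradiction. So B1 = 9.
A1 = 13 − 9 = 4 completes the 13 across.
A3 = 11 − 5 = 6 completes the 11 down.
B3 = 14 − 6 = 8 completes the 14 across.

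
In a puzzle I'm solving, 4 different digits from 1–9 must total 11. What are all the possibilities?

{1,2,3,5}

4 distinct digits from 1–9 sum between 10 and 30.
Only one set works: {1,2,3,5}.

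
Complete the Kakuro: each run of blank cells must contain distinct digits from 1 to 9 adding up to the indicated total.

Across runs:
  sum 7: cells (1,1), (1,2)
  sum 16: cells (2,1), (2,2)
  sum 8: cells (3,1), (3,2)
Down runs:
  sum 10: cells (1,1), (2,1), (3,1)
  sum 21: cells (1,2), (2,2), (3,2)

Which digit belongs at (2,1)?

16 in 2 cells must be {7,9}.
The 16 across and the 10 down share only 7, so (2,1) = 7.
(2,2) = 16 − 7 = 9 completes the 16 across.
Nothing is forced directly, so branch on (1,1), whose candidates are 1 or 2. If (1,1) = 1: then (1,2) would have to be in {6} for the 7 across but in {4,5,7,8} for the 21 down — contradiction. So (1,1) = 2.
(1,2) = 7 − 2 = 5 completes the 7 across.
(3,1) = 10 − 9 = 1 completes the 10 down.
(3,2) = 8 − 1 = 7 completes the 8 across.

7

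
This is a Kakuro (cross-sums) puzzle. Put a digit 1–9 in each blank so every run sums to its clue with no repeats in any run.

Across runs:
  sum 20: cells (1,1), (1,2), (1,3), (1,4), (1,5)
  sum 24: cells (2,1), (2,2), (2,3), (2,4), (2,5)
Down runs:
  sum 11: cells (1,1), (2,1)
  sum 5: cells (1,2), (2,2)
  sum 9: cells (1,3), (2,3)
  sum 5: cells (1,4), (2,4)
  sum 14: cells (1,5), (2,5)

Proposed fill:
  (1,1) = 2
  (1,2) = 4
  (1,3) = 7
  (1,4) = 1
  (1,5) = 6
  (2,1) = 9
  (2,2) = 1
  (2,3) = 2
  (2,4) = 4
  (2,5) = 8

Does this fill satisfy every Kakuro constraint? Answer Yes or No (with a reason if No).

Yes

Across: 2+4+7+1+6=20; 9+1+2+4+8=24. Down: 2+9=11; 4+1=5; 7+2=9; 1+4=5; 6+8=14. No digit repeats within any run.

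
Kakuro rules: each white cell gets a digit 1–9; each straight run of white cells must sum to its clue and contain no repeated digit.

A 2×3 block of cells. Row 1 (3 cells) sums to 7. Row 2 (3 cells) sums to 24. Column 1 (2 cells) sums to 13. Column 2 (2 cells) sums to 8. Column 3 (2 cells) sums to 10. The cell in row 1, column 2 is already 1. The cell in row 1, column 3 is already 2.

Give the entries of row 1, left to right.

7 in 3 cells must be {1,2,4}; 24 in 3 cells must be {7,8,9}.
(1,1) = 7 − 3 = 4 completes the 7 across.
(2,1) = 13 − 4 = 9 completes the 13 down.
(2,2) = 8 − 1 = 7 completes the 8 down.
(2,3) = 24 − 16 = 8 completes the 24 across.

4 1 2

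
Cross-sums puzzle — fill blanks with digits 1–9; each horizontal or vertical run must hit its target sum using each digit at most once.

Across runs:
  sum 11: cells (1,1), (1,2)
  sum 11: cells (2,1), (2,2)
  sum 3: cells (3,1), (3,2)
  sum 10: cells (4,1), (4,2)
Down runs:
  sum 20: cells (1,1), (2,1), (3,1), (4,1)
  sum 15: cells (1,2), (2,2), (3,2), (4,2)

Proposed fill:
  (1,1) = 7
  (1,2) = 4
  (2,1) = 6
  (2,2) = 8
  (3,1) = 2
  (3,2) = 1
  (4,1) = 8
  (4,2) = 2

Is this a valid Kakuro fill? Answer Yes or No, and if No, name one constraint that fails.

No — the across run (2,1)–(2,2) sums to 14, not 11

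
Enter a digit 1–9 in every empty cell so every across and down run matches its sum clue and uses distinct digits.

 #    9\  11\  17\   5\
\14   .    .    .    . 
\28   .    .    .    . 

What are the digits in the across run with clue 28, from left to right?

17 in 2 cells must be {8,9}.
Only 8 fits R1C3 under both its across sum 14 and down sum 17.
R2C3 = 17 − 8 = 9 completes the 17 down.
Given what's placed, R2C4 must be 4 to fit the 28 across and 5 down.
R1C4 = 5 − 4 = 1 completes the 5 down.
No cell is forced outright now. R2C1 can only be 7 or 8 (the digits allowed by both its 28 across and its 9 down). If R2C1 = 8: then R1C1 would have to be in {2,3} for the 14 across but in {1} for the 9 down — contradiction. So R2C1 = 7.
R1C1 = 9 − 7 = 2 completes the 9 down.
R1C2 = 14 − 11 = 3 completes the 14 across.
R2C2 = 28 − 20 = 8 completes the 28 across.

7 8 9 4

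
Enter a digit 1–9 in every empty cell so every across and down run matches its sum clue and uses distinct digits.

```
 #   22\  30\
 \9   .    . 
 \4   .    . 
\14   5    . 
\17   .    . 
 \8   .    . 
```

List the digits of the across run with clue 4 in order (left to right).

3 1

4 in 2 cells must be {1,3}; 17 in 2 cells must be {8,9}.
R3C2 = 14 − 5 = 9 completes the 14 across.
R4C2 = 8: the only remaining digit allowed by both the 17 across and the 30 down.
R4C1 = 17 − 8 = 9 completes the 17 across.
Nothing is forced directly, so branch on R2C1, whose candidates are 1 or 3. If R2C1 = 1: that forces R2C2 = 3, R5C1 = 3, after which R5C2 would have to be in {5} for the 8 across but in {4,6} for the 30 down — contradiction. So R2C1 = 3.
R2C2 = 4 − 3 = 1 completes the 4 across.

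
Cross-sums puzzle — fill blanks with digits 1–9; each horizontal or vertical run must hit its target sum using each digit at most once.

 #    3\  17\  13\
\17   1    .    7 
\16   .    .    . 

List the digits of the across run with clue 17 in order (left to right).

1, 9, 7

3 in 2 cells must be {1,2}; 17 in 2 cells must be {8,9}.
R1C2 = 17 − 8 = 9 completes the 17 across.
R2C1 = 3 − 1 = 2 completes the 3 down.
R2C2 = 17 − 9 = 8 completes the 17 down.
R2C3 = 16 − 10 = 6 completes the 16 across.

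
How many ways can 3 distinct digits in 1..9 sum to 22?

2

3 distinct digits from 1–9 sum between 6 and 24.
Enumerating: {5,8,9}, {6,7,9}.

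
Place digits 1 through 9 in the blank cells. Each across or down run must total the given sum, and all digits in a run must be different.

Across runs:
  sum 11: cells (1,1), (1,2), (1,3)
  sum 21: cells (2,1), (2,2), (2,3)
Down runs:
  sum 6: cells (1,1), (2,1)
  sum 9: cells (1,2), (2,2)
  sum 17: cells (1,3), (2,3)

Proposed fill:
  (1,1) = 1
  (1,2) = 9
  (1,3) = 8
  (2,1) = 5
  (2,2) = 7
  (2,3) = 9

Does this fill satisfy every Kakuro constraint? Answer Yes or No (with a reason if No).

No — the down run (1,2)–(2,2) sums to 16, not 9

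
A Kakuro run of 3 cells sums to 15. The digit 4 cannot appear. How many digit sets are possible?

3 distinct digits from 1–9 sum between 6 and 24.
Dropping sets that contain 4.
Enumerating: {1,5,9}, {1,6,8}, {2,5,8}, {2,6,7}, {3,5,7}.

5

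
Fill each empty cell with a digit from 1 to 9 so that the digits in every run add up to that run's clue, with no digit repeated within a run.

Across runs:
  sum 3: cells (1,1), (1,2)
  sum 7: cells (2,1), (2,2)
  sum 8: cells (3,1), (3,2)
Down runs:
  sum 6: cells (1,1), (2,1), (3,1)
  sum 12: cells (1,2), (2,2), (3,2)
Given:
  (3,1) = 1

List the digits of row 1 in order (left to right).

3 in 2 cells must be {1,2}; 6 in 3 cells must be {1,2,3}.
Given what's placed, (1,1) must be 2 to fit the 3 across and 6 down.
(1,2) = 3 − 2 = 1 completes the 3 across.
(2,1) = 6 − 3 = 3 completes the 6 down.
(2,2) = 7 − 3 = 4 completes the 7 across.
(3,2) = 8 − 1 = 7 completes the 8 across.

2 1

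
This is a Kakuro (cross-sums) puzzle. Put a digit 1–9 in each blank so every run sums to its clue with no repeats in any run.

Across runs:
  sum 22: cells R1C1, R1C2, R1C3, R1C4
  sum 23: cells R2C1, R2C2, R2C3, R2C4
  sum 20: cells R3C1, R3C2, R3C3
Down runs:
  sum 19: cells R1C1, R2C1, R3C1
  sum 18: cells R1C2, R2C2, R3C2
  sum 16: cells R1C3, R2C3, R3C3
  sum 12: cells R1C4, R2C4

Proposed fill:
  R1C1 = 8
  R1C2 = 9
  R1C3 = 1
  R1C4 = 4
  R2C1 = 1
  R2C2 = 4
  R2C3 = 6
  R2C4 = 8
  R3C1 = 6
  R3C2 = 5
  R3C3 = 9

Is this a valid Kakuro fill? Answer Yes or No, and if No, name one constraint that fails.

No — the down run R1C1–R3C1 sums to 15, not 19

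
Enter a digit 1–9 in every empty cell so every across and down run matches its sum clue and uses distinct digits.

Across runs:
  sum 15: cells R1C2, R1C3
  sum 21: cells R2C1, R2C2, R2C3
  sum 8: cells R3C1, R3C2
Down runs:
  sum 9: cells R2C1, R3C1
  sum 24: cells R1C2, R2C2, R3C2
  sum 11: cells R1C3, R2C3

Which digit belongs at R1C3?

24 in 3 cells must be {7,8,9}.
The 8 across and the 24 down share only 7, so R3C2 = 7.
R3C1 = 8 − 7 = 1 completes the 8 across.
R2C1 = 9 − 1 = 8 completes the 9 down.
R2C2 = 9: the only remaining digit allowed by both the 21 across and the 24 down.
R2C3 = 21 − 17 = 4 completes the 21 across.
R1C2 = 24 − 16 = 8 completes the 24 down.
R1C3 = 15 − 8 = 7 completes the 15 across.

7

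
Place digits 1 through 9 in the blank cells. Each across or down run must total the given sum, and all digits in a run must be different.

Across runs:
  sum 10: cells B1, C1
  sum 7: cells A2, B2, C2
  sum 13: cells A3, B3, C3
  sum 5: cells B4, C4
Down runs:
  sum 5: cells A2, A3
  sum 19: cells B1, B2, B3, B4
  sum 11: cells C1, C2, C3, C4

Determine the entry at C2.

2

7 in 3 cells must be {1,2,4}; 11 in 4 cells must be {1,2,3,5}.
Nothing is forced directly, so branch on C4, whose candidates are 1 or 2 or 3. If C4 = 1: that forces C2 = 2, B4 = 4, C1 = 3, B2 = 1, C3 = 5, after which B1 would have to be in {7} for the 10 across but in {5,6,8,9} for the 19 down — contradiction. If C4 = 2: that forces C2 = 1, B4 = 3, C1 = 3, C3 = 5, B1 = 7 (and 1 more), after which B3 would have to be in {1,2,6,7} for the 13 across but in {5} for the 19 down — contradiction. So C4 = 3.
B4 = 5 − 3 = 2 completes the 5 across.
Nothing is forced directly, so branch on C1, whose candidates are 1 or 2. If C1 = 2: that forces B1 = 8, B2 = 4, C2 = 1, B3 = 5, after which C3 would have to be in {1,2,6,7} for the 13 across but in {5} for the 11 down — contradiction. So C1 = 1.
B1 = 10 − 1 = 9 completes the 10 across.
B2 = 1: the only remaining digit allowed by both the 7 across and the 19 down.
Given what's placed, C2 must be 2 to fit the 7 across and 11 down.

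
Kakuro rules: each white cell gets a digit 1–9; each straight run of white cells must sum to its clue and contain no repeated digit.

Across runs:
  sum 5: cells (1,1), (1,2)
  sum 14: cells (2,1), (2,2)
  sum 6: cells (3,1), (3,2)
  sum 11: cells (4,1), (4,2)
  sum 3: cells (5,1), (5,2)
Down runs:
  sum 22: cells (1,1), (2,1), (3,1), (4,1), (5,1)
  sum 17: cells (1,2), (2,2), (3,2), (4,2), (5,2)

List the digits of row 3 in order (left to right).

5 1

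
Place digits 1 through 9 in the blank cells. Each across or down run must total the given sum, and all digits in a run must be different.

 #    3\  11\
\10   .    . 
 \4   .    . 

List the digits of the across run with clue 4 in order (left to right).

1, 3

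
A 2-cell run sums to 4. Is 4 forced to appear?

The only way to make 4 from 2 distinct digits is {1,3}, which does not contain 4.

No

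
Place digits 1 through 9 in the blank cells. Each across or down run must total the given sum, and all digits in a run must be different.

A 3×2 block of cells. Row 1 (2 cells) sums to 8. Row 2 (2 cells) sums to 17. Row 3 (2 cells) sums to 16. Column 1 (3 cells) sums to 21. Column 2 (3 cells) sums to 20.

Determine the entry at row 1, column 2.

3

17 in 2 cells must be {8,9}; 16 in 2 cells must be {7,9}.
Nothing is forced directly, so branch on (2,1), whose candidates are 8 or 9. If (2,1) = 8: that forces (2,2) = 9, (3,2) = 7, after which (1,2) would have to be in {1,2,3,5,6,7} for the 8 across but in {4} for the 20 down — contradiction. So (2,1) = 9.
(2,2) = 17 − 9 = 8 completes the 17 across.
Given what's placed, (3,1) must be 7 to fit the 16 across and 21 down.
(3,2) = 16 − 7 = 9 completes the 16 across.
(1,1) = 21 − 16 = 5 completes the 21 down.
(1,2) = 8 − 5 = 3 completes the 8 across.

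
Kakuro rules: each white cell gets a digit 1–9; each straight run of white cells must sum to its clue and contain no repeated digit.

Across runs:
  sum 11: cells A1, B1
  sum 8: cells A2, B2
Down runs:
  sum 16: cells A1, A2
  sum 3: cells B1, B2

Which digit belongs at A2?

16 in 2 cells must be {7,9}; 3 in 2 cells must be {1,2}.
The 11 across and the 3 down share only 2, so B1 = 2.
The 8 across and the 16 down share only 7, so A2 = 7.
B2 = 8 − 7 = 1 completes the 8 across.
A1 = 11 − 2 = 9 completes the 11 across.

7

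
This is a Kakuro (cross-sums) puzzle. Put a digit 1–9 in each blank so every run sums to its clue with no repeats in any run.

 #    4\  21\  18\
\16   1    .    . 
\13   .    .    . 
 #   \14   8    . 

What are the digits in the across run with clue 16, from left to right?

1 7 8

4 in 2 cells must be {1,3}.
R2C1 = 4 − 1 = 3 completes the 4 down.
R3C3 = 14 − 8 = 6 completes the 14 across.
Nothing is forced directly, so branch on R2C3, whose candidates are 4 or 8 or 9. If R2C3 = 8: then R1C3 would have to be in {6,7,8,9} for the 16 across but in {4} for the 18 down — contradiction. If R2C3 = 9: then R1C3 would have to be in {6,7,8,9} for the 16 across but in {3} for the 18 down — contradiction. So R2C3 = 4.
R1C3 = 18 − 10 = 8 completes the 18 down.
R2C2 = 13 − 7 = 6 completes the 13 across.
R1C2 = 16 − 9 = 7 completes the 16 across.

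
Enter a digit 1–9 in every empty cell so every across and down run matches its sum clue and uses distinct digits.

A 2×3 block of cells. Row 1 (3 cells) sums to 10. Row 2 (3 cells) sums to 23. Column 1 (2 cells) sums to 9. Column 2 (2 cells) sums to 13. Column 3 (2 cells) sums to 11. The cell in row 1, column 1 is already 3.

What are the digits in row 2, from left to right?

23 in 3 cells must be {6,8,9}.
(2,1) = 9 − 3 = 6 completes the 9 down.
No cell is forced outright now. (1,2) can only be 5 or 6 (the digits allowed by both its 10 across and its 13 down). If (1,2) = 6: then (1,3) would have to be in {1} for the 10 across but in {2,3,4,5,6,7,8,9} for the 11 down — contradiction. So (1,2) = 5.
(1,3) = 10 − 8 = 2 completes the 10 across.
(2,2) = 13 − 5 = 8 completes the 13 down.
(2,3) = 23 − 14 = 9 completes the 23 across.

6 8 9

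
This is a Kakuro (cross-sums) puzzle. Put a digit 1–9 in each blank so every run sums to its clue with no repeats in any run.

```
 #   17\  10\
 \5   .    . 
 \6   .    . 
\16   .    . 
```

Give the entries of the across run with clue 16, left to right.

9 7

16 in 2 cells must be {7,9}.
The 16 across and the 10 down share only 7, so R3C2 = 7.
R3C1 = 16 − 7 = 9 completes the 16 across.
Nothing is forced directly, so branch on R1C2, whose candidates are 1 or 2. If R1C2 = 1: then R1C1 would have to be in {4} for the 5 across but in {1,2,3,5,6,7} for the 17 down — contradiction. So R1C2 = 2.
R1C1 = 5 − 2 = 3 completes the 5 across.
R2C1 = 17 − 12 = 5 completes the 17 down.
R2C2 = 6 − 5 = 1 completes the 6 across.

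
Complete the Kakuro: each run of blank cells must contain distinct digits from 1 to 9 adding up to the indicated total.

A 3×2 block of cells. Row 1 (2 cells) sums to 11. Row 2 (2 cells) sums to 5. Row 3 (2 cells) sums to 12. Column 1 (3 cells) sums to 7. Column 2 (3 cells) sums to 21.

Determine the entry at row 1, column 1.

2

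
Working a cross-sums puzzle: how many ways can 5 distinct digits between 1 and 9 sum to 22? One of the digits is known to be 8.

4

5 distinct digits from 1–9 sum between 15 and 35.
Keeping only sets containing 8.
Enumerating: {1,2,4,7,8}, {1,2,5,6,8}, {1,3,4,6,8}, {2,3,4,5,8}.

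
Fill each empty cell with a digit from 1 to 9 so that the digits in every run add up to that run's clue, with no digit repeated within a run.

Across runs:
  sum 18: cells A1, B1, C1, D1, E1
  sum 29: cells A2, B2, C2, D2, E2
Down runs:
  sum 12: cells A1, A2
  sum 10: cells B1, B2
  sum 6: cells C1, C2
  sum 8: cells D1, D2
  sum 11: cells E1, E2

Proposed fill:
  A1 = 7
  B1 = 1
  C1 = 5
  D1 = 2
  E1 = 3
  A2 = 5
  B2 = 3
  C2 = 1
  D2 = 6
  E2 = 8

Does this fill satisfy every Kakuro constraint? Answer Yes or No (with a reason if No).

No — the down run B1–B2 sums to 4, not 10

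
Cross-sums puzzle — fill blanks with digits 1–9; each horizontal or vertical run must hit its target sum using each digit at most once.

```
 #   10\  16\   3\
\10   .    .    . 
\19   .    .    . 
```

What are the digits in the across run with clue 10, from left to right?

2, 7, 1

16 in 2 cells must be {7,9}; 3 in 2 cells must be {1,2}.
The 10 across and the 16 down share only 7, so R1C2 = 7.
R2C2 = 16 − 7 = 9 completes the 16 down.
Given what's placed, R2C3 must be 2 to fit the 19 across and 3 down.
R1C3 = 3 − 2 = 1 completes the 3 down.
R2C1 = 19 − 11 = 8 completes the 19 across.
R1C1 = 10 − 8 = 2 completes the 10 across.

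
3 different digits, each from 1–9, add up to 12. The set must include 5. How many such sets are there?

3 distinct digits from 1–9 sum between 6 and 24.
Keeping only sets containing 5.
Enumerating: {1,5,6}, {3,4,5}.

2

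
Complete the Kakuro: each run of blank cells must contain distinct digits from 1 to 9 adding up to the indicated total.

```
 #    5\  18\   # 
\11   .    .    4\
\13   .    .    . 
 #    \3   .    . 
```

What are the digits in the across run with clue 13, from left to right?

3 in 2 cells must be {1,2}; 4 in 2 cells must be {1,3}.
The 3 across and the 4 down share only 1, so R3C3 = 1.
R2C3 = 4 − 1 = 3 completes the 4 down.
R3C2 = 3 − 1 = 2 completes the 3 across.
R2C2 = 9: the only remaining digit allowed by both the 13 across and the 18 down.
R1C2 = 18 − 11 = 7 completes the 18 down.
R2C1 = 13 − 12 = 1 completes the 13 across.
R1C1 = 11 − 7 = 4 completes the 11 across.

1, 9, 3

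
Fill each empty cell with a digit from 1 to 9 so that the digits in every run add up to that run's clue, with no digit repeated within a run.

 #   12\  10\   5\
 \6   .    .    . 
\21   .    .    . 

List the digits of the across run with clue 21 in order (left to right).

9, 8, 4

6 in 3 cells must be {1,2,3}.
The 6 across and the 12 down share only 3, so R1C1 = 3.
R2C1 = 12 − 3 = 9 completes the 12 down.
Given what's placed, R2C3 must be 4 to fit the 21 across and 5 down.
R1C3 = 5 − 4 = 1 completes the 5 down.
R2C2 = 21 − 13 = 8 completes the 21 across.
R1C2 = 6 − 4 = 2 completes the 6 across.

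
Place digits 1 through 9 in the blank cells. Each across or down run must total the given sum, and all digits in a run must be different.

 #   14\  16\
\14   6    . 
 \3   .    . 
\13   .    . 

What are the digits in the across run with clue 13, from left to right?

3 in 2 cells must be {1,2}.
R1C2 = 14 − 6 = 8 completes the 14 across.
R2C1 = 1: the only remaining digit allowed by both the 3 across and the 14 down.
R2C2 = 3 − 1 = 2 completes the 3 across.
R3C1 = 14 − 7 = 7 completes the 14 down.
R3C2 = 13 − 7 = 6 completes the 13 across.

7, 6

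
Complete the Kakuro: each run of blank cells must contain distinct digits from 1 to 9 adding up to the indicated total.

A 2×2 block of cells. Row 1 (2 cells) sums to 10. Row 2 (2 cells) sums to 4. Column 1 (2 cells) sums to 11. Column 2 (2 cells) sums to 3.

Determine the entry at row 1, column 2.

2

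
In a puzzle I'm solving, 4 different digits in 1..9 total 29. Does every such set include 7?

Yes

The only way to make 29 from 4 distinct digits is {5,7,8,9}, which contains 7.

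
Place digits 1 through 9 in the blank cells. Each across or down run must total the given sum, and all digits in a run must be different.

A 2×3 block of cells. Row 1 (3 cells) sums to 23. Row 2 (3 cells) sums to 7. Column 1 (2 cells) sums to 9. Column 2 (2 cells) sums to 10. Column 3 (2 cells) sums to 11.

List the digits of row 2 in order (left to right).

1, 4, 2

23 in 3 cells must be {6,8,9}; 7 in 3 cells must be {1,2,4}.
Nothing is forced directly, so branch on (1,1), whose candidates are 6 or 8. If (1,1) = 6: then (2,1) would have to be in {1,2,4} for the 7 across but in {3} for the 9 down — contradiction. So (1,1) = 8.
(2,1) = 9 − 8 = 1 completes the 9 down.
Nothing is forced directly, so branch on (2,2), whose candidates are 2 or 4. If (2,2) = 2: then (1,2) would have to be in {6,9} for the 23 across but in {8} for the 10 down — contradiction. So (2,2) = 4.
(1,2) = 10 − 4 = 6 completes the 10 down.
(1,3) = 23 − 14 = 9 completes the 23 across.
(2,3) = 7 − 5 = 2 completes the 7 across.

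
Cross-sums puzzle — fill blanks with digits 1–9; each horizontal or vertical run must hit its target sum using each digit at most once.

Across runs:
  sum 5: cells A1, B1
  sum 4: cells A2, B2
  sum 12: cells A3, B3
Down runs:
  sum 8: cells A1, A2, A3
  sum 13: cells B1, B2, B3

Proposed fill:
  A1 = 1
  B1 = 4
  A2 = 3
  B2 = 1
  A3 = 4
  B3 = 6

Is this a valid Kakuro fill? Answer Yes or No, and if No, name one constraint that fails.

No — the down run B1–B3 sums to 11, not 13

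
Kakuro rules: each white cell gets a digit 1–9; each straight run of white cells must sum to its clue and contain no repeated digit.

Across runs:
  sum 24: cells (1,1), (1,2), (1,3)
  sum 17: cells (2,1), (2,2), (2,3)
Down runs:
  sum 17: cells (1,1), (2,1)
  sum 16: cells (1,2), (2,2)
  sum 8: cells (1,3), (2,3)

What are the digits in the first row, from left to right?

24 in 3 cells must be {7,8,9}; 17 in 2 cells must be {8,9}; 16 in 2 cells must be {7,9}.
The 24 across and the 8 down share only 7, so (1,3) = 7.
(2,3) = 8 − 7 = 1 completes the 8 down.
Given what's placed, (1,2) must be 9 to fit the 24 across and 16 down.
(2,1) = 9: the only remaining digit allowed by both the 17 across and the 17 down.
(2,2) = 17 − 10 = 7 completes the 17 across.
(1,1) = 24 − 16 = 8 completes the 24 across.

8 9 7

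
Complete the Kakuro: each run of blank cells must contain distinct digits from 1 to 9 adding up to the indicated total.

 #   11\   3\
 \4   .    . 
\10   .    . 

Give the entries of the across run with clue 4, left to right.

4 in 2 cells must be {1,3}; 3 in 2 cells must be {1,2}.
The 4 across and the 11 down share only 3, so R1C1 = 3.
R1C2 = 4 − 3 = 1 completes the 4 across.
R2C1 = 11 − 3 = 8 completes the 11 down.
R2C2 = 10 − 8 = 2 completes the 10 across.

3 1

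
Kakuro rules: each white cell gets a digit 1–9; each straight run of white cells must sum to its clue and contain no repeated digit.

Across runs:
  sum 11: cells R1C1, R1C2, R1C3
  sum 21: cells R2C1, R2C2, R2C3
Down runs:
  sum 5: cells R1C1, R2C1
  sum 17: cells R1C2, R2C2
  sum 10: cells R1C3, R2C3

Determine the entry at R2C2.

17 in 2 cells must be {8,9}.
The 11 across and the 17 down share only 8, so R1C2 = 8.
The 21 across and the 5 down share only 4, so R2C1 = 4.
R2C2 = 17 − 8 = 9 completes the 17 down.
R2C3 = 21 − 13 = 8 completes the 21 across.
R1C1 = 5 − 4 = 1 completes the 5 down.
R1C3 = 11 − 9 = 2 completes the 11 across.

9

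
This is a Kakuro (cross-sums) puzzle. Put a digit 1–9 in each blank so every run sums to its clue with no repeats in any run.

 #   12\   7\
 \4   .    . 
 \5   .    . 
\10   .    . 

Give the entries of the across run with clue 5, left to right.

1 4

4 in 2 cells must be {1,3}; 7 in 3 cells must be {1,2,4}.
The 4 across and the 7 down share only 1, so R1C2 = 1.
R1C1 = 4 − 1 = 3 completes the 4 across.
Nothing is forced directly, so branch on R2C2, whose candidates are 2 or 4. If R2C2 = 2: then R2C1 would have to be in {3} for the 5 across but in {1,2,4,5,7,8} for the 12 down — contradiction. So R2C2 = 4.
R2C1 = 5 − 4 = 1 completes the 5 across.
R3C1 = 12 − 4 = 8 completes the 12 down.
R3C2 = 10 − 8 = 2 completes the 10 across.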